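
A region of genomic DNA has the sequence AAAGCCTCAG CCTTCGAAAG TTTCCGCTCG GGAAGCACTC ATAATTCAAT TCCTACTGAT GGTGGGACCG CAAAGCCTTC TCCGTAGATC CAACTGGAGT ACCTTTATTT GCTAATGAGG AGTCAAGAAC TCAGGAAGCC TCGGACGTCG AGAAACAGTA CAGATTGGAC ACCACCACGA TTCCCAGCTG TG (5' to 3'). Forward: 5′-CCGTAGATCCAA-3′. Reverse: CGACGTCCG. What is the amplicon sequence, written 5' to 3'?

Forward primer CCGTAGATCCAA is found on the top strand at positions 82–93.
The reverse primer's reverse complement is CGGACGTCG, which matches the template at positions 142–150.
The product is the template from position 82 through 150 (69 bp).

5'-CCGTAGATCCAACTGGAGTACCTTTATTTGCTAATGAGGAGTCAAGAACTCAGGAAGCCTCGGACGTCG-3'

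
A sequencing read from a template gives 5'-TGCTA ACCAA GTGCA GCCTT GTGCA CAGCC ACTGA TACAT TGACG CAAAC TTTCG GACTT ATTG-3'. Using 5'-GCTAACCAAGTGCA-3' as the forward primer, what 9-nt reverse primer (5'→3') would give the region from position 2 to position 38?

The product's 3' end on the top strand is position 38.
The reverse primer anneals to the top strand over positions 30–38, i.e. to CACTGATAC.
Its sequence written 5'→3' is the reverse complement: GTATCAGTG.

5'-GTATCAGTG-3'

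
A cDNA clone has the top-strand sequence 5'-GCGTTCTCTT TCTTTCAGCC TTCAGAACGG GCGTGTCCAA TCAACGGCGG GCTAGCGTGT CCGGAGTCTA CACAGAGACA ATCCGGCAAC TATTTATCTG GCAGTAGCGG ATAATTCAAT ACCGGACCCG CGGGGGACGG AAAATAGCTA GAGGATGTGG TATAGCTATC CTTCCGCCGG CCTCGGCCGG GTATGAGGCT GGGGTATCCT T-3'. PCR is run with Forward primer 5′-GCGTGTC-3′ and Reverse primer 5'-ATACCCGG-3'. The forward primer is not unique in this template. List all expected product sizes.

164 bp, 140 bp

The forward primer GCGTGTC matches the top strand at positions 31–37, 55–61.
The reverse primer's reverse complement is CCGGGTAT, matching at positions 187–194.
Each forward site pairs with the reverse site to give a product ending at position 194: sizes 164, 140 bp.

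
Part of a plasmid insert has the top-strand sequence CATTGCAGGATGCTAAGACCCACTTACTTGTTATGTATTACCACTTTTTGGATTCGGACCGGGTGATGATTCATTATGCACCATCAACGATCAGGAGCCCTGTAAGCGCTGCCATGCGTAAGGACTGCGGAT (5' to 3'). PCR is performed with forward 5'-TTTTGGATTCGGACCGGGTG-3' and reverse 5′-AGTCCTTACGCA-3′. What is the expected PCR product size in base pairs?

The forward primer matches the template at positions 46–65.
The reverse primer's reverse complement is TGCGTAAGGACT, which matches the template at positions 115–126.
Product length = (reverse-primer end) − (forward-primer start) + 1 = 126 − 46 + 1 = 81 bp.

81 bp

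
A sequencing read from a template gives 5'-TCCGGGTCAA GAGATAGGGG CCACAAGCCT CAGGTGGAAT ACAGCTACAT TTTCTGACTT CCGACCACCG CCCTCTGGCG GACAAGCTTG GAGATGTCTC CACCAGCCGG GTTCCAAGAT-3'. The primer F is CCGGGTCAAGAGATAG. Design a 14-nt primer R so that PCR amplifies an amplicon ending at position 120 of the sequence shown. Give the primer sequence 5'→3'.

5'-ATCTTGGAACCCGG-3'

The forward primer binds at positions 2–17; the product's 3' end on the top strand is position 120.
The reverse primer anneals to the top strand over positions 107–120, i.e. to CCGGGTTCCAAGAT.
Its sequence written 5'→3' is the reverse complement: ATCTTGGAACCCGG.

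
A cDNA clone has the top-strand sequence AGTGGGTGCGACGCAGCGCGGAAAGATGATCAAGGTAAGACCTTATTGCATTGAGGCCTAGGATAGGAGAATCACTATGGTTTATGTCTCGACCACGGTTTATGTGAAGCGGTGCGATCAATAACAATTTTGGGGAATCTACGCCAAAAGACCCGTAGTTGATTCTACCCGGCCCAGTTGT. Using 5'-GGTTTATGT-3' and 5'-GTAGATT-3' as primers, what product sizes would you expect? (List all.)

64 bp, 46 bp

The forward primer GGTTTATGT matches the top strand at positions 79–87, 97–105.
The reverse primer's reverse complement is AATCTAC, matching at positions 136–142.
Each forward site pairs with the reverse site to give a product ending at position 142: sizes 64, 46 bp.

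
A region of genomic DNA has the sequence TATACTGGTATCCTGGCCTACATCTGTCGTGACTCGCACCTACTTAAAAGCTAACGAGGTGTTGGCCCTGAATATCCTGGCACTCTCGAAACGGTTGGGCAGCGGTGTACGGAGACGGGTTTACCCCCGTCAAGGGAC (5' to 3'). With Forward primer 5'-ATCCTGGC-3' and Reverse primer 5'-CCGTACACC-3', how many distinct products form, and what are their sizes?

Two products: 103 bp, 39 bp

The forward primer ATCCTGGC matches the top strand at positions 10–17, 74–81.
The reverse primer's reverse complement is GGTGTACGG, matching at positions 104–112.
Each forward site pairs with the reverse site to give a product ending at position 112: sizes 103, 39 bp.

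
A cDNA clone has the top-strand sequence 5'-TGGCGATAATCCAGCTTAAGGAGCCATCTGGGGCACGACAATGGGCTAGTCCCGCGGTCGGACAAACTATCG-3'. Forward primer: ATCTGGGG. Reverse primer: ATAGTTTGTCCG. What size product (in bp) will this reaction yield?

45 bp

Forward primer ATCTGGGG is found on the top strand at positions 26–33.
Taking the reverse complement of ATAGTTTGTCCG gives CGGACAAACTAT, found at positions 59–70 on the template; the primer anneals here to the top strand with its 3' end pointing upstream.
The product runs from position 26 to position 70, so its length is 70 − 26 + 1 = 45 bp.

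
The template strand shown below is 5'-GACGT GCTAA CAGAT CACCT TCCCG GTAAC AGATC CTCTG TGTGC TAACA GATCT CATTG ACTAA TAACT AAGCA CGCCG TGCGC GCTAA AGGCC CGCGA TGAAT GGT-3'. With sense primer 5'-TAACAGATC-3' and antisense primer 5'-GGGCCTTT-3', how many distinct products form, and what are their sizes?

The forward primer TAACAGATC matches the top strand at positions 8–16, 27–35, 46–54.
The reverse primer's reverse complement is AAAGGCCC, matching at positions 89–96.
Each forward site pairs with the reverse site to give a product ending at position 96: sizes 89, 70, 51 bp.

Three products: 89 bp, 70 bp, 51 bp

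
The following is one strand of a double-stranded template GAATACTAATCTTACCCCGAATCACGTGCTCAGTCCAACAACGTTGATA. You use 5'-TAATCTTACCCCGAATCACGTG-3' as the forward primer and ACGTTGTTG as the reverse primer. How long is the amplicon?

38 bp

The forward primer matches the template at positions 7–28.
Taking the reverse complement of ACGTTGTTG gives CAACAACGT, found at positions 36–44 on the template; the primer anneals here to the top strand with its 3' end pointing upstream.
Product length = (reverse-primer end) − (forward-primer start) + 1 = 44 − 7 + 1 = 38 bp.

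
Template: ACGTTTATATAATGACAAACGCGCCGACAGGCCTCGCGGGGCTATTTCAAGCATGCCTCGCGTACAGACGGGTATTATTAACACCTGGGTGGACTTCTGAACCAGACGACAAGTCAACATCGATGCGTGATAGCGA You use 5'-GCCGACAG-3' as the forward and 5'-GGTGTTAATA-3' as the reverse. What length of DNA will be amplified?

63 bp

Forward primer GCCGACAG is found on the top strand at positions 23–30.
The reverse primer's reverse complement is TATTAACACC, which matches the template at positions 76–85.
The product runs from position 23 to position 85, so its length is 85 − 23 + 1 = 63 bp.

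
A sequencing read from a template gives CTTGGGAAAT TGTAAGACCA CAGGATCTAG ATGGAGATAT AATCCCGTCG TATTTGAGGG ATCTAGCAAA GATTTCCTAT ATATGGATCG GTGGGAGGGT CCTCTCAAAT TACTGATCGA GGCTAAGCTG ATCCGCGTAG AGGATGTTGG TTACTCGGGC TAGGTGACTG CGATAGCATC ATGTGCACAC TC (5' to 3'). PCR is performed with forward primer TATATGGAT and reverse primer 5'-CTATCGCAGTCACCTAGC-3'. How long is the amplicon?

Forward primer TATATGGAT is found on the top strand at positions 80–88.
Taking the reverse complement of CTATCGCAGTCACCTAGC gives GCTAGGTGACTGCGATAG, found at positions 159–176 on the template; the primer anneals here to the top strand with its 3' end pointing upstream.
Amplicon spans positions 80–176: 97 bp.

97 bp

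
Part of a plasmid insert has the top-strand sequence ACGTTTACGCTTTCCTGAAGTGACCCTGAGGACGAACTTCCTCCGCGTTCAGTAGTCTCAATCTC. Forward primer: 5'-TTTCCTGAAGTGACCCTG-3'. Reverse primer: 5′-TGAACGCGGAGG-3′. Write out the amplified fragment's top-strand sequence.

5'-TTTCCTGAAGTGACCCTGAGGACGAACTTCCTCCGCGTTCA-3'

Scanning the template, TTTCCTGAAGTGACCCTG occurs at positions 11–28; this primer anneals to the bottom strand there with its 3' end pointing downstream.
The reverse primer's reverse complement is CCTCCGCGTTCA, which matches the template at positions 40–51.
The product is the template from position 11 through 51 (41 bp).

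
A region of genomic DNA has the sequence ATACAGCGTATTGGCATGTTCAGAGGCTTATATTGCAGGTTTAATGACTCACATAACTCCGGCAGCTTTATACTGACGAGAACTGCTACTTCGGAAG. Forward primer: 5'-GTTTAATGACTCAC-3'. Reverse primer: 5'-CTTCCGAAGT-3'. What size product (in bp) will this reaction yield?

The forward primer matches the template at positions 39–52.
Reverse complement of the reverse primer: ACTTCGGAAG. This occurs on the top strand at positions 88–97.
Product length = (reverse-primer end) − (forward-primer start) + 1 = 97 − 39 + 1 = 59 bp.

59 bp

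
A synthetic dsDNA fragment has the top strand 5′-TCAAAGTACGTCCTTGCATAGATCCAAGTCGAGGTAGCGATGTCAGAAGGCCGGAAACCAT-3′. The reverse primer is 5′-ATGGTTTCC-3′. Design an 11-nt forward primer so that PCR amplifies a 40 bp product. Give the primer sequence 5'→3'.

The reverse primer's reverse complement GGAAACCAT matches the template at positions 53–61, so the product ends at position 61.
A 40 bp product then starts at position 61 − 40 + 1 = 22.
The forward primer is identical to the top strand there: ATCCAAGTCGA.

5'-ATCCAAGTCGA-3'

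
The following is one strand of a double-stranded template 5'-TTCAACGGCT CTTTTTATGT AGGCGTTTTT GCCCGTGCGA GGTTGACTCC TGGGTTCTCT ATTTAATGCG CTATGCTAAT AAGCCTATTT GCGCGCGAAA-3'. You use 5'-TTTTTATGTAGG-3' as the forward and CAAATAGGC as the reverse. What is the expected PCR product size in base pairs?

Scanning the template, TTTTTATGTAGG occurs at positions 12–23; this primer anneals to the bottom strand there with its 3' end pointing downstream.
The reverse primer's reverse complement is GCCTATTTG, which matches the template at positions 83–91.
Amplicon spans positions 12–91: 80 bp.

80 bp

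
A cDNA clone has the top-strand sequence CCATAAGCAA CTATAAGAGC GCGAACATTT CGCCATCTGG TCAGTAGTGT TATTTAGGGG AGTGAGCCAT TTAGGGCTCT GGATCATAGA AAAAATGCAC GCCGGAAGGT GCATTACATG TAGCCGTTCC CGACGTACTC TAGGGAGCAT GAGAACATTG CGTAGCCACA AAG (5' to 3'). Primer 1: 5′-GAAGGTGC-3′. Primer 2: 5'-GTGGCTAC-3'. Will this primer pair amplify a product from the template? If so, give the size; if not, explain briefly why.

Primer 1 (GAAGGTGC) matches the top strand at positions 105–112; it acts as a forward primer.
Primer 2's reverse complement is GTAGCCAC, matching the top strand at positions 162–169; it acts as a reverse primer.
The 3' ends face each other across positions 105–169, giving a 65 bp product.

Yes — a 65 bp product.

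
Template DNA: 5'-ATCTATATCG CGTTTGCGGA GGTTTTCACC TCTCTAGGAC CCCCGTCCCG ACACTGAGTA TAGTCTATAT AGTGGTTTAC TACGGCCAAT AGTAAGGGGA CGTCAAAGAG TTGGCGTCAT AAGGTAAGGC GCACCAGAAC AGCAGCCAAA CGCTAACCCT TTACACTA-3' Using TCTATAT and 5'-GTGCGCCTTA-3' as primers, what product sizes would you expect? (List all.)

The forward primer TCTATAT matches the top strand at positions 2–8, 64–70.
The reverse primer's reverse complement is TAAGGCGCAC, matching at positions 125–134.
Each forward site pairs with the reverse site to give a product ending at position 134: sizes 133, 71 bp.

133 bp, 71 bp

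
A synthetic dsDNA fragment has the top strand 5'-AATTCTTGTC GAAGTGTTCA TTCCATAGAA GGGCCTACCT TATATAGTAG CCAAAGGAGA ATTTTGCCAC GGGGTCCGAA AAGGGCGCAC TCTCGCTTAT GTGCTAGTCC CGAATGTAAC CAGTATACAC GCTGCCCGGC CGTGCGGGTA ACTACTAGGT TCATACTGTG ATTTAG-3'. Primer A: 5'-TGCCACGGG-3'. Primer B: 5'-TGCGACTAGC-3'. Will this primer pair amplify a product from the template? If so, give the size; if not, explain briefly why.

Primer B (TGCGACTAGC) does not match the top strand, and its reverse complement GCTAGTCGCA does not match either.
With no annealing site for primer B, no amplification occurs.

No product — primer B has no binding site in the template.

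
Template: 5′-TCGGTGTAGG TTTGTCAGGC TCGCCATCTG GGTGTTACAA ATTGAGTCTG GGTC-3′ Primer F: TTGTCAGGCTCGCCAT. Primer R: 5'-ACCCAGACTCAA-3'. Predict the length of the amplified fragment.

42 bp

Scanning the template, TTGTCAGGCTCGCCAT occurs at positions 12–27; this primer anneals to the bottom strand there with its 3' end pointing downstream.
Reverse complement of the reverse primer: TTGAGTCTGGGT. This occurs on the top strand at positions 42–53.
Product length = (reverse-primer end) − (forward-primer start) + 1 = 53 − 12 + 1 = 42 bp.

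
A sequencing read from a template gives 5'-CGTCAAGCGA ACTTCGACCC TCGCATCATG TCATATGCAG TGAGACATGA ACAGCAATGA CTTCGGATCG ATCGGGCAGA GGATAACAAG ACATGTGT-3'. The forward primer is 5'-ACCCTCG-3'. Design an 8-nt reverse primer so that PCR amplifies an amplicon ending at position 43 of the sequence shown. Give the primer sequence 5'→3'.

5'-TCACTGCA-3'

The forward primer binds at positions 17–23; the product's 3' end on the top strand is position 43.
The reverse primer anneals to the top strand over positions 36–43, i.e. to TGCAGTGA.
Its sequence written 5'→3' is the reverse complement: TCACTGCA.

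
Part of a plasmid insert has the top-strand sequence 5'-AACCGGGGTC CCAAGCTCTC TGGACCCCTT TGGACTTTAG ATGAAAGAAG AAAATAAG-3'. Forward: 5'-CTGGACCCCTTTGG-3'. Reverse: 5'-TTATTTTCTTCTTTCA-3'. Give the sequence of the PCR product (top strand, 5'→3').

Scanning the template, CTGGACCCCTTTGG occurs at positions 20–33; this primer anneals to the bottom strand there with its 3' end pointing downstream.
The reverse primer's reverse complement is TGAAAGAAGAAAATAA, which matches the template at positions 42–57.
The product is the template from position 20 through 57 (38 bp).

5'-CTGGACCCCTTTGGACTTTAGATGAAAGAAGAAAATAA-3'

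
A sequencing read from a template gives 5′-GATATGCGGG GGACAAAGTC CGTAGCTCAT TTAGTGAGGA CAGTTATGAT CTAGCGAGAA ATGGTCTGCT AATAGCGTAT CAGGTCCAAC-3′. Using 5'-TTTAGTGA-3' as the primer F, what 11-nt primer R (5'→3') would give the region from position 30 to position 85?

5'-ACCTGATACGC-3'

The product's 3' end on the top strand is position 85.
The reverse primer anneals to the top strand over positions 75–85, i.e. to GCGTATCAGGT.
Its sequence written 5'→3' is the reverse complement: ACCTGATACGC.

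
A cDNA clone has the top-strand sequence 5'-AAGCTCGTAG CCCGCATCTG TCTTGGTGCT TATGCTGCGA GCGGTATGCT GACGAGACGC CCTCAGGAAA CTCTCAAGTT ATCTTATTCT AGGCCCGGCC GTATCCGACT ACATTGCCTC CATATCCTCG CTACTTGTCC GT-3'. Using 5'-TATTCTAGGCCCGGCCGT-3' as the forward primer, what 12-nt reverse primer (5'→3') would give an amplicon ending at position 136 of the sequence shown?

The forward primer binds at positions 85–102; the product's 3' end on the top strand is position 136.
The reverse primer anneals to the top strand over positions 125–136, i.e. to TCCTCGCTACTT.
Its sequence written 5'→3' is the reverse complement: AAGTAGCGAGGA.

5'-AAGTAGCGAGGA-3'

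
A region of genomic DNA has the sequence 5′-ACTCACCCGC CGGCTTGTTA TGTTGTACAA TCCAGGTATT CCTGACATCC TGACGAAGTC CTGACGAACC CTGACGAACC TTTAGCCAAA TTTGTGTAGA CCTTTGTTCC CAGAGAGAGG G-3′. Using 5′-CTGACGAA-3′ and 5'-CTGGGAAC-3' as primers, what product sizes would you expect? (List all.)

The forward primer CTGACGAA matches the top strand at positions 50–57, 61–68, 71–78.
The reverse primer's reverse complement is GTTCCCAG, matching at positions 106–113.
Each forward site pairs with the reverse site to give a product ending at position 113: sizes 64, 53, 43 bp.

64 bp, 53 bp, 43 bp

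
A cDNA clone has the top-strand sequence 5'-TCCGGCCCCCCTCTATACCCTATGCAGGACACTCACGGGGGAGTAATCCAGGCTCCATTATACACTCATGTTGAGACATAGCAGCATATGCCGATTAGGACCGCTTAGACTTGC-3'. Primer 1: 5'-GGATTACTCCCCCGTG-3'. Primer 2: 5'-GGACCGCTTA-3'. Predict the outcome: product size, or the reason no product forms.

Primer 1 (GGATTACTCCCCCGTG) has reverse complement CACGGGGGAGTAATCC, which matches the top strand at positions 34–49; primer 1 anneals to the top strand there with its 3' end pointing upstream toward position 34.
Primer 2 (GGACCGCTTA) matches the top strand directly at positions 98–107; it anneals to the bottom strand with its 3' end pointing downstream toward position 107.
The 3' ends diverge (primer 1 extends toward position 1, primer 2 toward position 114), so the primers never converge on a shared product.

No product — the primers' 3' ends point away from each other.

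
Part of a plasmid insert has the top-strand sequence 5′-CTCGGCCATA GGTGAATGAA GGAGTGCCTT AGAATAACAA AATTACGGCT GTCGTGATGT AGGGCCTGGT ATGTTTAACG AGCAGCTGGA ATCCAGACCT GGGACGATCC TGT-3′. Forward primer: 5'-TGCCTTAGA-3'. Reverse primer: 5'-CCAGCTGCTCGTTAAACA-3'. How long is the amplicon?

65 bp

The forward primer matches the template at positions 25–33.
Taking the reverse complement of CCAGCTGCTCGTTAAACA gives TGTTTAACGAGCAGCTGG, found at positions 72–89 on the template; the primer anneals here to the top strand with its 3' end pointing upstream.
The product runs from position 25 to position 89, so its length is 89 − 25 + 1 = 65 bp.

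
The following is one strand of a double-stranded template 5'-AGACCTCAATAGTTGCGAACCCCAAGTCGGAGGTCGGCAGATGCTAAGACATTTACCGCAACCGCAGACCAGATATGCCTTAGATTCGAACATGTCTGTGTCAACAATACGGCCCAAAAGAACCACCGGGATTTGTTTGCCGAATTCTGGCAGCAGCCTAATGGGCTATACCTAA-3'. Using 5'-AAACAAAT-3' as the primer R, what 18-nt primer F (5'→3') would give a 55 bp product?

5'-ATTCGAACATGTCTGTGT-3'

The reverse primer's reverse complement ATTTGTTT matches the template at positions 131–138, so the product ends at position 138.
A 55 bp product then starts at position 138 − 55 + 1 = 84.
The forward primer is identical to the top strand there: ATTCGAACATGTCTGTGT.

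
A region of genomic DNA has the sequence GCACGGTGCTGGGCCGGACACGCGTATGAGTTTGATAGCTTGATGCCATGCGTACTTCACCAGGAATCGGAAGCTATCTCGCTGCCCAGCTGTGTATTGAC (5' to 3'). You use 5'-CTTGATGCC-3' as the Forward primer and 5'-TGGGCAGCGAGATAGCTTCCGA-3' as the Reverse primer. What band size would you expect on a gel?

50 bp

The forward primer matches the template at positions 39–47.
The reverse primer's reverse complement is TCGGAAGCTATCTCGCTGCCCA, which matches the template at positions 67–88.
Product length = (reverse-primer end) − (forward-primer start) + 1 = 88 − 39 + 1 = 50 bp.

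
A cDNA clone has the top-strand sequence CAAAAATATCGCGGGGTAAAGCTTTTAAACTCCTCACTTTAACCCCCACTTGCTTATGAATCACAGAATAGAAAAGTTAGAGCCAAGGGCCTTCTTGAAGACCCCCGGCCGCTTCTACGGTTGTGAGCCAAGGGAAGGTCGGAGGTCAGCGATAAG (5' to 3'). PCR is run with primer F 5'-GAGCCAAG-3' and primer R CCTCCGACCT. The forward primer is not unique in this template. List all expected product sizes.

66 bp, 21 bp

The forward primer GAGCCAAG matches the top strand at positions 80–87, 125–132.
The reverse primer's reverse complement is AGGTCGGAGG, matching at positions 136–145.
Each forward site pairs with the reverse site to give a product ending at position 145: sizes 66, 21 bp.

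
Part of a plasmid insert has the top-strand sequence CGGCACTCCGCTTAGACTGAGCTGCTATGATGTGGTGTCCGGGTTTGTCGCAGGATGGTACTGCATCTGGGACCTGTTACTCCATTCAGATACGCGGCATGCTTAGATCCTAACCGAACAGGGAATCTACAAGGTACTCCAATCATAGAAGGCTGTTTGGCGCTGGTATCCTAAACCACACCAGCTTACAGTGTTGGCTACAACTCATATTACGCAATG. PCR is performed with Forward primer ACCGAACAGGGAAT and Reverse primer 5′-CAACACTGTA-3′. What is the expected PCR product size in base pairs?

84 bp

Forward primer ACCGAACAGGGAAT is found on the top strand at positions 113–126.
Taking the reverse complement of CAACACTGTA gives TACAGTGTTG, found at positions 187–196 on the template; the primer anneals here to the top strand with its 3' end pointing upstream.
Amplicon spans positions 113–196: 84 bp.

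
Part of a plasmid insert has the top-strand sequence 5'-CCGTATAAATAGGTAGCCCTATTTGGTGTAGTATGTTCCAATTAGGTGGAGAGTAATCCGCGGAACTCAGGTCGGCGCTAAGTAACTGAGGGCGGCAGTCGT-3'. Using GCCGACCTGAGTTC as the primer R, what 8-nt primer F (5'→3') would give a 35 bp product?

5'-TTAGGTGG-3'

The reverse primer's reverse complement GAACTCAGGTCGGC matches the template at positions 63–76, so the product ends at position 76.
A 35 bp product then starts at position 76 − 35 + 1 = 42.
The forward primer is identical to the top strand there: TTAGGTGG.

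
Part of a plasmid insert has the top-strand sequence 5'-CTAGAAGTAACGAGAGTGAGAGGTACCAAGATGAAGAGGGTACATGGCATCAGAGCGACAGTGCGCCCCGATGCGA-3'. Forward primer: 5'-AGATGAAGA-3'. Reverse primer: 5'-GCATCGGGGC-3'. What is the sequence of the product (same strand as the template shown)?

5'-AGATGAAGAGGGTACATGGCATCAGAGCGACAGTGCGCCCCGATGC-3'

The forward primer matches the template at positions 29–37.
Taking the reverse complement of GCATCGGGGC gives GCCCCGATGC, found at positions 65–74 on the template; the primer anneals here to the top strand with its 3' end pointing upstream.
The product is the template from position 29 through 74 (46 bp).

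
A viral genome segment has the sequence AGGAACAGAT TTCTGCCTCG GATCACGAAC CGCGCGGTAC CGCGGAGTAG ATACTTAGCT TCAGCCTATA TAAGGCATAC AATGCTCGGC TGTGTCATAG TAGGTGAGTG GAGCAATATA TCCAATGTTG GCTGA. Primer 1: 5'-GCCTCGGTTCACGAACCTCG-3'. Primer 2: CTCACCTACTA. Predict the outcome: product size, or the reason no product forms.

No product — primer 1 has no binding site in the template.

Primer 1 (GCCTCGGTTCACGAACCTCG) does not match the top strand, and its reverse complement CGAGGTTCGTGAACCGAGGC does not match either.
With no annealing site for primer 1, no amplification occurs.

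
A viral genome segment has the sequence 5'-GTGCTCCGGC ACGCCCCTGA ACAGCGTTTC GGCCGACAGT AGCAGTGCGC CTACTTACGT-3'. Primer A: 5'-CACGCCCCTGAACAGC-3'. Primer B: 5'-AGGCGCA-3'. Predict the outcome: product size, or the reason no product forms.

Primer A (CACGCCCCTGAACAGC) matches the top strand at positions 10–25; it acts as a forward primer.
Primer B's reverse complement is TGCGCCT, matching the top strand at positions 46–52; it acts as a reverse primer.
The 3' ends face each other across positions 10–52, giving a 43 bp product.

Yes — a 43 bp product.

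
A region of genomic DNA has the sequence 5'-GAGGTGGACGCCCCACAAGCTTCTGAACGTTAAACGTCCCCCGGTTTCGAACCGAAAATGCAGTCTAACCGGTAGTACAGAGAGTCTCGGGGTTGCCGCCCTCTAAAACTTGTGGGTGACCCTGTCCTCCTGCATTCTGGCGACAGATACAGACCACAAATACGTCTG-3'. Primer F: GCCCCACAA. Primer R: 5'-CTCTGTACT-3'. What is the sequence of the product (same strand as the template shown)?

Scanning the template, GCCCCACAA occurs at positions 10–18; this primer anneals to the bottom strand there with its 3' end pointing downstream.
The reverse primer's reverse complement is AGTACAGAG, which matches the template at positions 74–82.
The product is the template from position 10 through 82 (73 bp).

5'-GCCCCACAAGCTTCTGAACGTTAAACGTCCCCCGGTTTCGAACCGAAAATGCAGTCTAACCGGTAGTACAGAG-3'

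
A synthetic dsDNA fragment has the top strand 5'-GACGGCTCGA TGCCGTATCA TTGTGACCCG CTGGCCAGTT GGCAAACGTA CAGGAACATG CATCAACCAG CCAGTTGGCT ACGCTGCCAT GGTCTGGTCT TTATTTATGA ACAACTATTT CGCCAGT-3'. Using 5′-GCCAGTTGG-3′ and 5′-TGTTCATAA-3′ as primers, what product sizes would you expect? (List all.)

80 bp, 44 bp

The forward primer GCCAGTTGG matches the top strand at positions 34–42, 70–78.
The reverse primer's reverse complement is TTATGAACA, matching at positions 105–113.
Each forward site pairs with the reverse site to give a product ending at position 113: sizes 80, 44 bp.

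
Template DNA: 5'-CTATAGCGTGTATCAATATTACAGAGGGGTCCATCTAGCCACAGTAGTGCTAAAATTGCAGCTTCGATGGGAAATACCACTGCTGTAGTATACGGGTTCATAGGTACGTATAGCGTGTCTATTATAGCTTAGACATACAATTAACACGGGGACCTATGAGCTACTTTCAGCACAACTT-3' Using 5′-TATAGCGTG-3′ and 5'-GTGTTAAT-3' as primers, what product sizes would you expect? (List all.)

The forward primer TATAGCGTG matches the top strand at positions 2–10, 109–117.
The reverse primer's reverse complement is ATTAACAC, matching at positions 140–147.
Each forward site pairs with the reverse site to give a product ending at position 147: sizes 146, 39 bp.

146 bp, 39 bp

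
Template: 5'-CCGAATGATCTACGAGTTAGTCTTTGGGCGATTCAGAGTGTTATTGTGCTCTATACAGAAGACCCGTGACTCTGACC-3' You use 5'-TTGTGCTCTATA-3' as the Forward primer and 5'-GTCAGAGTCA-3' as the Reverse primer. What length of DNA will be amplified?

Forward primer TTGTGCTCTATA is found on the top strand at positions 44–55.
The reverse primer's reverse complement is TGACTCTGAC, which matches the template at positions 67–76.
Product length = (reverse-primer end) − (forward-primer start) + 1 = 76 − 44 + 1 = 33 bp.

33 bp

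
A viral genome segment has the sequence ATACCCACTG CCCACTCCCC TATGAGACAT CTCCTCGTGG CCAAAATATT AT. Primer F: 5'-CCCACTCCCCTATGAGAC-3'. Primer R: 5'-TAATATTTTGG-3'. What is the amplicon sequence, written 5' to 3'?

Scanning the template, CCCACTCCCCTATGAGAC occurs at positions 11–28; this primer anneals to the bottom strand there with its 3' end pointing downstream.
The reverse primer's reverse complement is CCAAAATATTA, which matches the template at positions 41–51.
The product is the template from position 11 through 51 (41 bp).

5'-CCCACTCCCCTATGAGACATCTCCTCGTGGCCAAAATATTA-3'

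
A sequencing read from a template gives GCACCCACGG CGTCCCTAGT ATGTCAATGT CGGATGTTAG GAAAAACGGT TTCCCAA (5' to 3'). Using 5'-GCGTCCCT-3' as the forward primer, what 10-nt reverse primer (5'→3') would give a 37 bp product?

5'-TTTTTCCTAA-3'

The forward primer binds at positions 10–17, so a 37 bp product ends at position 10 + 37 − 1 = 46.
The reverse primer anneals to the top strand over positions 37–46, i.e. to TTAGGAAAAA.
Its sequence written 5'→3' is the reverse complement: TTTTTCCTAA.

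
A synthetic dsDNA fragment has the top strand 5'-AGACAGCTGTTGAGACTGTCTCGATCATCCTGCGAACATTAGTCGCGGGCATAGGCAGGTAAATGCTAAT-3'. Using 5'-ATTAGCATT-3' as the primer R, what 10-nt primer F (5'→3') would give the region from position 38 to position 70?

The reverse primer's reverse complement AATGCTAAT matches the template at positions 62–70; the product starts at position 38.
The forward primer is identical to the top strand over positions 38–47: ATTAGTCGCG.

5'-ATTAGTCGCG-3'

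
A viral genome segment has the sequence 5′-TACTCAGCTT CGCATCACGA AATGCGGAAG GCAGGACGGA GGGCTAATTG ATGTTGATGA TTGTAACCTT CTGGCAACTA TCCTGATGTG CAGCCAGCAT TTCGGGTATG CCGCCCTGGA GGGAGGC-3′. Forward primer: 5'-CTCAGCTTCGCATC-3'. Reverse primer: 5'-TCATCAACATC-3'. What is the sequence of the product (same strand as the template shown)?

5'-CTCAGCTTCGCATCACGAAATGCGGAAGGCAGGACGGAGGGCTAATTGATGTTGATGA-3'

Scanning the template, CTCAGCTTCGCATC occurs at positions 3–16; this primer anneals to the bottom strand there with its 3' end pointing downstream.
Reverse complement of the reverse primer: GATGTTGATGA. This occurs on the top strand at positions 50–60.
The product is the template from position 3 through 60 (58 bp).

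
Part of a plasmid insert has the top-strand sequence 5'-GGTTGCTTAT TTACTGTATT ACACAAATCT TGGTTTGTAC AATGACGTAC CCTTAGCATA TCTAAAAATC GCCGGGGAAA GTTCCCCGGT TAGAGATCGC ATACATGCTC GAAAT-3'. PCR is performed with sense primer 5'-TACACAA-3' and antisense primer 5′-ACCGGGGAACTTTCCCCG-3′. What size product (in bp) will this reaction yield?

The forward primer matches the template at positions 20–26.
Reverse complement of the reverse primer: CGGGGAAAGTTCCCCGGT. This occurs on the top strand at positions 73–90.
Product length = (reverse-primer end) − (forward-primer start) + 1 = 90 − 20 + 1 = 71 bp.

71 bp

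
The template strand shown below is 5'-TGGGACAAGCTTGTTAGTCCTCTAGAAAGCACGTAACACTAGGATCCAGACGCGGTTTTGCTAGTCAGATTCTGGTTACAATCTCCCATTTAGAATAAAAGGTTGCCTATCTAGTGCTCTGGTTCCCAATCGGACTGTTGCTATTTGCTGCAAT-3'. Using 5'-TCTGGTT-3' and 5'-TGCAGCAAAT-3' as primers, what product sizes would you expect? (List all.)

82 bp, 35 bp

The forward primer TCTGGTT matches the top strand at positions 71–77, 118–124.
The reverse primer's reverse complement is ATTTGCTGCA, matching at positions 143–152.
Each forward site pairs with the reverse site to give a product ending at position 152: sizes 82, 35 bp.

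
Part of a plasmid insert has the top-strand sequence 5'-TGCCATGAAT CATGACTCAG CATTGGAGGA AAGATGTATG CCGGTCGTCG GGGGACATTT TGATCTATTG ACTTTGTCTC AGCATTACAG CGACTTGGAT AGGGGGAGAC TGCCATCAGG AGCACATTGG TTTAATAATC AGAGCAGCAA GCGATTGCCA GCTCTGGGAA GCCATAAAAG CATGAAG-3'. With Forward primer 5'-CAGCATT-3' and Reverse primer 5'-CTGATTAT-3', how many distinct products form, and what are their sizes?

Two products: 125 bp, 63 bp

The forward primer CAGCATT matches the top strand at positions 18–24, 80–86.
The reverse primer's reverse complement is ATAATCAG, matching at positions 135–142.
Each forward site pairs with the reverse site to give a product ending at position 142: sizes 125, 63 bp.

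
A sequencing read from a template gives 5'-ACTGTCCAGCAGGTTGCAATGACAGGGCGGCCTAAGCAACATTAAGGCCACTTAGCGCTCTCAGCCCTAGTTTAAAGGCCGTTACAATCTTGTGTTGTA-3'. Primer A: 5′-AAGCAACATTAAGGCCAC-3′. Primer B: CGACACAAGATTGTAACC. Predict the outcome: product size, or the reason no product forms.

No product — primer B has no binding site in the template.

Primer B (CGACACAAGATTGTAACC) does not match the top strand, and its reverse complement GGTTACAATCTTGTGTCG does not match either.
With no annealing site for primer B, no amplification occurs.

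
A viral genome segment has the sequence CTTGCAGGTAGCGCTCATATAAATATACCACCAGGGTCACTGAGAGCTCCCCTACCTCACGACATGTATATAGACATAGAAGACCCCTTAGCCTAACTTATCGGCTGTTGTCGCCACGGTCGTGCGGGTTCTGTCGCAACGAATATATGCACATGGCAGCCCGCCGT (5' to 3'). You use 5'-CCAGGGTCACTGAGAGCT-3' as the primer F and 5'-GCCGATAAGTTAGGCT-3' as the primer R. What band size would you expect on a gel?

The forward primer matches the template at positions 31–48.
Reverse complement of the reverse primer: AGCCTAACTTATCGGC. This occurs on the top strand at positions 90–105.
The product runs from position 31 to position 105, so its length is 105 − 31 + 1 = 75 bp.

75 bp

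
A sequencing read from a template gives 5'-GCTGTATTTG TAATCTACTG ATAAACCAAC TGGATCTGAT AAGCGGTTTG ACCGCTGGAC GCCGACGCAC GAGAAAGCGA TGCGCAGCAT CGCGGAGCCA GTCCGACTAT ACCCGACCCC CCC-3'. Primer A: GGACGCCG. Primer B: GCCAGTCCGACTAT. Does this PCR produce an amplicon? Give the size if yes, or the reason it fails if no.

No product — both primers anneal to the same strand and extend in the same direction.

Primer A (GGACGCCG) matches the top strand at positions 57–64 (3' end points downstream).
Primer B (GCCAGTCCGACTAT) also matches the top strand directly, at positions 97–110 — its reverse complement ATAGTCGGACTGGC is not present.
Both primers anneal to the bottom strand with 3' ends pointing the same way, so neither can prime synthesis back toward the other.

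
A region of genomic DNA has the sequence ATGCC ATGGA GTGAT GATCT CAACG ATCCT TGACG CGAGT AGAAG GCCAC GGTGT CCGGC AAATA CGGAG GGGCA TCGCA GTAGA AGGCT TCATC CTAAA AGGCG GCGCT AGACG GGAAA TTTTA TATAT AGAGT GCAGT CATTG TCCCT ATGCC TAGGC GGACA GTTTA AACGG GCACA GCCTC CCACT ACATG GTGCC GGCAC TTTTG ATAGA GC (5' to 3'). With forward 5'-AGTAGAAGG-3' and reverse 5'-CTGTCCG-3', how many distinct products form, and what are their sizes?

The forward primer AGTAGAAGG matches the top strand at positions 38–46, 80–88.
The reverse primer's reverse complement is CGGACAG, matching at positions 160–166.
Each forward site pairs with the reverse site to give a product ending at position 166: sizes 129, 87 bp.

Two products: 129 bp, 87 bp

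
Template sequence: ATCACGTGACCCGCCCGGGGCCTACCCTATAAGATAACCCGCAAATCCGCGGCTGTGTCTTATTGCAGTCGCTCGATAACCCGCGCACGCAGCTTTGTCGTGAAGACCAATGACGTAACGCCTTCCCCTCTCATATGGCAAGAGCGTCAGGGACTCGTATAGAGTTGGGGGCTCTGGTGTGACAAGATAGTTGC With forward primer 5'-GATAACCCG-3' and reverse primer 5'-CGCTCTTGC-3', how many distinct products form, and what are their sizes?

The forward primer GATAACCCG matches the top strand at positions 33–41, 75–83.
The reverse primer's reverse complement is GCAAGAGCG, matching at positions 138–146.
Each forward site pairs with the reverse site to give a product ending at position 146: sizes 114, 72 bp.

Two products: 114 bp, 72 bp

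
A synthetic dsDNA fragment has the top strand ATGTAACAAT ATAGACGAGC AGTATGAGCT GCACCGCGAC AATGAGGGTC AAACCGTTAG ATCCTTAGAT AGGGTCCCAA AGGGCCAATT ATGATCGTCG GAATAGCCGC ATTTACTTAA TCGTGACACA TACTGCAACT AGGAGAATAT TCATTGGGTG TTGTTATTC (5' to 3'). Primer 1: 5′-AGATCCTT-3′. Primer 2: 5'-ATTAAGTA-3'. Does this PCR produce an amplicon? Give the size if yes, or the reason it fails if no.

Primer 1 (AGATCCTT) matches the top strand at positions 59–66; it acts as a forward primer.
Primer 2's reverse complement is TACTTAAT, matching the top strand at positions 114–121; it acts as a reverse primer.
The 3' ends face each other across positions 59–121, giving a 63 bp product.

Yes — a 63 bp product.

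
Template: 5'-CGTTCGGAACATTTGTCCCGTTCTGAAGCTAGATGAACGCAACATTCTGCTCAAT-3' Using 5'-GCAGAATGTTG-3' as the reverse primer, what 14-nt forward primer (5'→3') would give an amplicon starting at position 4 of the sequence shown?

The reverse primer's reverse complement CAACATTCTGC matches the template at positions 40–50; the product starts at position 4.
The forward primer is identical to the top strand over positions 4–17: TCGGAACATTTGTC.

5'-TCGGAACATTTGTC-3'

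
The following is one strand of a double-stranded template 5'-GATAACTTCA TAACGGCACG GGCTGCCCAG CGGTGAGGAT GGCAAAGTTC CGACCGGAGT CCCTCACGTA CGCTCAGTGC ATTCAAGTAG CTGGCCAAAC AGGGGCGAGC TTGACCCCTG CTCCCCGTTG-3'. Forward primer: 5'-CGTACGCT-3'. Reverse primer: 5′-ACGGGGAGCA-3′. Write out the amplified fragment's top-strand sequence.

The forward primer matches the template at positions 67–74.
Reverse complement of the reverse primer: TGCTCCCCGT. This occurs on the top strand at positions 119–128.
The product is the template from position 67 through 128 (62 bp).

5'-CGTACGCTCAGTGCATTCAAGTAGCTGGCCAAACAGGGGCGAGCTTGACCCCTGCTCCCCGT-3'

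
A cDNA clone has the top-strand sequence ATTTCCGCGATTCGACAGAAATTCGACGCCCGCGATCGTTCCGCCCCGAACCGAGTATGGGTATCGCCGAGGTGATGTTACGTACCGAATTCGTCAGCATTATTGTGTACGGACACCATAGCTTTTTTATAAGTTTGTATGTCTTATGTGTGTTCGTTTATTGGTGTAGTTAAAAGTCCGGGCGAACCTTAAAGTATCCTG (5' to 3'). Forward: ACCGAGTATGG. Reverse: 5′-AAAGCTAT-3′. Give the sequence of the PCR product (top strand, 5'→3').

The forward primer matches the template at positions 50–60.
Reverse complement of the reverse primer: ATAGCTTT. This occurs on the top strand at positions 118–125.
The product is the template from position 50 through 125 (76 bp).

5'-ACCGAGTATGGGTATCGCCGAGGTGATGTTACGTACCGAATTCGTCAGCATTATTGTGTACGGACACCATAGCTTT-3'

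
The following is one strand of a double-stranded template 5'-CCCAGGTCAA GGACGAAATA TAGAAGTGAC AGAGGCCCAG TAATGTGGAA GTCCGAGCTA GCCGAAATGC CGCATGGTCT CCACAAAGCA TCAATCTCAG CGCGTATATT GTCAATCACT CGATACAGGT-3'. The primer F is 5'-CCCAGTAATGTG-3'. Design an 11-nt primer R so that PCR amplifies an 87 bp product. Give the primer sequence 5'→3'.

5'-CGAGTGATTGA-3'

The forward primer binds at positions 36–47, so an 87 bp product ends at position 36 + 87 − 1 = 122.
The reverse primer anneals to the top strand over positions 112–122, i.e. to TCAATCACTCG.
Its sequence written 5'→3' is the reverse complement: CGAGTGATTGA.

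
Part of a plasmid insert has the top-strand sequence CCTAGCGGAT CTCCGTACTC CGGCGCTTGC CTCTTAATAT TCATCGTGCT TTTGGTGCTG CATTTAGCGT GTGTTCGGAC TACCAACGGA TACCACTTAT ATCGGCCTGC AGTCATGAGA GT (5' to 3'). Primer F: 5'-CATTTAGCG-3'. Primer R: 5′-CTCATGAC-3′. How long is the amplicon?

Forward primer CATTTAGCG is found on the top strand at positions 61–69.
Taking the reverse complement of CTCATGAC gives GTCATGAG, found at positions 112–119 on the template; the primer anneals here to the top strand with its 3' end pointing upstream.
Product length = (reverse-primer end) − (forward-primer start) + 1 = 119 − 61 + 1 = 59 bp.

59 bp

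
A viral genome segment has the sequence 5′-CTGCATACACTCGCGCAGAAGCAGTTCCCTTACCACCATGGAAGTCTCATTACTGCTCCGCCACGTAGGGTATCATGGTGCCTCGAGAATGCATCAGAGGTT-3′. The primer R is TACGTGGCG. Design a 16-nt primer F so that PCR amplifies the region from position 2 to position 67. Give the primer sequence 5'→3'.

The reverse primer's reverse complement CGCCACGTA matches the template at positions 59–67; the product starts at position 2.
The forward primer is identical to the top strand over positions 2–17: TGCATACACTCGCGCA.

5'-TGCATACACTCGCGCA-3'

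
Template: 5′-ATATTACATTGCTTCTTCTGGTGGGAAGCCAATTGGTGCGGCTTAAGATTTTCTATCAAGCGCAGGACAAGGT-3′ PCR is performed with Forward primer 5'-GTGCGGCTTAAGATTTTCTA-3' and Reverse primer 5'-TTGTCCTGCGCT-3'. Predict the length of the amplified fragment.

35 bp

Forward primer GTGCGGCTTAAGATTTTCTA is found on the top strand at positions 36–55.
The reverse primer's reverse complement is AGCGCAGGACAA, which matches the template at positions 59–70.
The product runs from position 36 to position 70, so its length is 70 − 36 + 1 = 35 bp.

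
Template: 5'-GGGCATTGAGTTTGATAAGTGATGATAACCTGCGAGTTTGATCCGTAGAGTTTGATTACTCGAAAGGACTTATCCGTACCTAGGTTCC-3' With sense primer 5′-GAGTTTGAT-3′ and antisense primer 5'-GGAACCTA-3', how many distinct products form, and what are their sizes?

The forward primer GAGTTTGAT matches the top strand at positions 8–16, 34–42, 48–56.
The reverse primer's reverse complement is TAGGTTCC, matching at positions 81–88.
Each forward site pairs with the reverse site to give a product ending at position 88: sizes 81, 55, 41 bp.

Three products: 81 bp, 55 bp, 41 bp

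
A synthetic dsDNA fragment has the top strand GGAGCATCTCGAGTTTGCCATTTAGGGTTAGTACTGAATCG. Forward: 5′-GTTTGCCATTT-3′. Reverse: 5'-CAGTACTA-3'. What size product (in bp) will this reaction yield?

Forward primer GTTTGCCATTT is found on the top strand at positions 13–23.
Reverse complement of the reverse primer: TAGTACTG. This occurs on the top strand at positions 29–36.
The product runs from position 13 to position 36, so its length is 36 − 13 + 1 = 24 bp.

24 bp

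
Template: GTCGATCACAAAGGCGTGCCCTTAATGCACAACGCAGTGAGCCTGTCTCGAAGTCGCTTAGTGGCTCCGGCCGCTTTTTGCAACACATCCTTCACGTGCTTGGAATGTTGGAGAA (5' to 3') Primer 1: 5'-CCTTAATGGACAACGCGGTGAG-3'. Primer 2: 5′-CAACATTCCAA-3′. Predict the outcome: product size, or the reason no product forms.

Primer 1 (CCTTAATGGACAACGCGGTGAG) does not match the top strand, and its reverse complement CTCACCGCGTTGTCCATTAAGG does not match either.
With no annealing site for primer 1, no amplification occurs.

No product — primer 1 has no binding site in the template.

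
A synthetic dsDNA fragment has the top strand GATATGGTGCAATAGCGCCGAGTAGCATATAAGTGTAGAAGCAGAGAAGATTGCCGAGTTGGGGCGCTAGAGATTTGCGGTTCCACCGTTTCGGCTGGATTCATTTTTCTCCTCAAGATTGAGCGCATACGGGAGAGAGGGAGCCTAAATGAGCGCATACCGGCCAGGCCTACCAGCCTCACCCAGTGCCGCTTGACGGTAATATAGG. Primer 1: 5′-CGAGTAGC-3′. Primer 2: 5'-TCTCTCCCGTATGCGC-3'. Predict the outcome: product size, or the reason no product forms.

Yes — a 120 bp product.

Primer 1 (CGAGTAGC) matches the top strand at positions 19–26; it acts as a forward primer.
Primer 2's reverse complement is GCGCATACGGGAGAGA, matching the top strand at positions 123–138; it acts as a reverse primer.
The 3' ends face each other across positions 19–138, giving a 120 bp product.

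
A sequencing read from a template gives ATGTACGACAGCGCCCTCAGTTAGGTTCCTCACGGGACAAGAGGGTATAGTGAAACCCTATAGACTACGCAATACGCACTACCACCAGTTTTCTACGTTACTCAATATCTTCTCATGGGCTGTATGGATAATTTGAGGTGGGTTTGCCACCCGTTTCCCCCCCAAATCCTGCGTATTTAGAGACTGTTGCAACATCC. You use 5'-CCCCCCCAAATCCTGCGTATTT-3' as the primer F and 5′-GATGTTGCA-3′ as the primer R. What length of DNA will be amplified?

40 bp

Forward primer CCCCCCCAAATCCTGCGTATTT is found on the top strand at positions 157–178.
Reverse complement of the reverse primer: TGCAACATC. This occurs on the top strand at positions 188–196.
The product runs from position 157 to position 196, so its length is 196 − 157 + 1 = 40 bp.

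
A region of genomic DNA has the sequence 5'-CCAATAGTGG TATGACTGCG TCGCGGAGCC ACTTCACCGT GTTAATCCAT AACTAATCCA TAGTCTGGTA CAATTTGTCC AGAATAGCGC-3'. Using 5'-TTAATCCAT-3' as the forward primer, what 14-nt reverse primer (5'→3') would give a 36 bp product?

The forward primer binds at positions 42–50, so a 36 bp product ends at position 42 + 36 − 1 = 77.
The reverse primer anneals to the top strand over positions 64–77, i.e. to TCTGGTACAATTTG.
Its sequence written 5'→3' is the reverse complement: CAAATTGTACCAGA.

5'-CAAATTGTACCAGA-3'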